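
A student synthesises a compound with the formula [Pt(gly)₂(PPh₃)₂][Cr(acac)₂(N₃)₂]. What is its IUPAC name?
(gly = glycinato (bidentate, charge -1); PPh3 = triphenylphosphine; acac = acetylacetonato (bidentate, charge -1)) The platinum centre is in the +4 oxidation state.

Both ions are complex: the cation is named first with the plain metal name, the anion second with the -ate form; each ion's ligands are alphabetised independently.
Pt is given as +4; the cation's ligand charges sum to -2, so the complex cation is 2+.
A 1:1 salt means the anion carries the equal and opposite charge, 2−.
Anion: ligand charges sum to -4; for the ion to be 2−, Cr = +2.

bis(glycinato)bis(triphenylphosphine)platinum(IV) bis(acetylacetonato)diazidochromate(II)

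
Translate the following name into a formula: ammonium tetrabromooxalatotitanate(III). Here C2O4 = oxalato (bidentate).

Ligands: 4 bromo (Br, -1), 1 oxalato (C2O4, -2). Ligand charge sum = -6.
With Ti in oxidation state +3, the complex ion is [Ti...]^3−.
Charge balance with ammonium (+1) requires 1 complex ion per 3 ammonium.

(NH4)3[TiBr4(C2O4)]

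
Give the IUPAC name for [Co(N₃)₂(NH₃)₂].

diamminediazidocobalt(II)

There is no counter-ion, so the complex is neutral overall.
Ligand charges: 2×azido (-1 each), 2×ammine (neutral); total -2. So Co + (-2) = 0, giving Co = +2.
Ligands are named alphabetically: ammine before azido.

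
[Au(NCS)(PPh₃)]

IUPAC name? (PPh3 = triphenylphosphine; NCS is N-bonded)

There is no counter-ion, so the complex is neutral overall.
Ligand charges: 1×triphenylphosphine (neutral), 1×isothiocyanato (-1 each); total -1. So Au + (-1) = 0, giving Au = +1.
Ligands are named alphabetically: isothiocyanato before triphenylphosphine.

isothiocyanato(triphenylphosphine)gold(I)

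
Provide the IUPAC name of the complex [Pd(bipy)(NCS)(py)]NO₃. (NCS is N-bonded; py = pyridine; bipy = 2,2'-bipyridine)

The 1 nitrate counter-ion carries a total charge of -1, so each complex ion is 1+.
Ligand charges: 1×isothiocyanato (-1 each), 1×pyridine (neutral), 1×2,2'-bipyridine (neutral); total -1. So Pd + (-1) = 1+, giving Pd = +2.
Ligands are named alphabetically: bipyridine before isothiocyanato before pyridine.

(2,2'-bipyridine)isothiocyanato(pyridine)palladium(II) nitrate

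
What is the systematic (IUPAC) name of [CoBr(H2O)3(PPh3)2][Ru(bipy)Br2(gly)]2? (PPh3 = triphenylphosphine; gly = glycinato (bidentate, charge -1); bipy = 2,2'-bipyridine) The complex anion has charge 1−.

Both ions are complex: the cation is named first with the plain metal name, the anion second with the -ate form; each ion's ligands are alphabetised independently.
The complex anion is given as 1−; its ligand charges sum to -3, so Ru = +2.
With 2 anions per cation, the cation must be 2×1 = 2+.
Cation: ligand charges sum to -1; for the ion to be 2+, Co = +3.

triaquabromobis(triphenylphosphine)cobalt(III) (2,2'-bipyridine)dibromo(glycinato)ruthenate(II)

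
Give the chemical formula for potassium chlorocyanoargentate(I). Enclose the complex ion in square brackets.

Ligands: 1 chloro (Cl, -1), 1 cyano (CN, -1). Ligand charge sum = -2.
With Ag in oxidation state +1, the complex ion is [Ag...]^1−.
Charge balance with potassium (+1) requires 1 complex ion per 1 potassium.

K[AgCl(CN)]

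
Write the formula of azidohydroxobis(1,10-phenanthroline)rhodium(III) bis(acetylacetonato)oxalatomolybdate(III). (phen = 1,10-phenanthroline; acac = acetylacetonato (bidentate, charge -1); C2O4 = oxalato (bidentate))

[Rh(N3)(OH)(phen)2][Mo(acac)2(C2O4)]

Cation [Rh…]: ligand charges -2, Rh(III) ⇒ ion charge 1+.
Anion [Mo…]: ligand charges -4, Mo(III) ⇒ ion charge 1−.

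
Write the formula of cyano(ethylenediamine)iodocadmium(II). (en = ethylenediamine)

[Cd(CN)(en)I]

Ligands: 1 ethylenediamine (en, neutral), 1 iodo (I, -1), 1 cyano (CN, -1). Ligand charge sum = -2.
With Cd in oxidation state +2, the complex ion is [Cd...].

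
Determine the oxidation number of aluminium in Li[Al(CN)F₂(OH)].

1 lithium outside the brackets (+1 each) → the complex ion is 1−.
Ligand charges: 2×F = -2; 1×CN = -1; 1×OH = -1; sum -4.
Al + (-4) = 1− ⇒ Al is +3.

+3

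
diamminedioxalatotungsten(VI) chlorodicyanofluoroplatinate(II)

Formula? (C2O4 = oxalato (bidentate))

Cation [W…]: ligand charges -4, W(VI) ⇒ ion charge 2+.
Anion [Pt…]: ligand charges -4, Pt(II) ⇒ ion charge 2−.

[W(C2O4)2(NH3)2][PtCl(CN)2F]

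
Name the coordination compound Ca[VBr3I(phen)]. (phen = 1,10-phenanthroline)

calcium tribromoiodo(1,10-phenanthroline)vanadate(II)

The 1 calcium counter-ion carries a total charge of +2, so each complex ion is 2−.
Ligand charges: 1×iodo (-1 each), 1×1,10-phenanthroline (neutral), 3×bromo (-1 each); total -4. So V + (-4) = 2−, giving V = +2.
Ligands are named alphabetically: bromo before iodo before phenanthroline.
The complex ion is anionic, so vanadium takes the -ate form vanadate(II).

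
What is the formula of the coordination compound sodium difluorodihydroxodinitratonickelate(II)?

Na4[NiF2(NO3)2(OH)2]

Ligands: 2 fluoro (F, -1), 2 nitrato (NO3, -1), 2 hydroxo (OH, -1). Ligand charge sum = -6.
Charge balance with sodium (+1) requires 1 complex ion per 4 sodium.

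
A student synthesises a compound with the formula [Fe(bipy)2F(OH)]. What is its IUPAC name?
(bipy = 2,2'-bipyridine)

There is no counter-ion, so the complex is neutral overall.
Ligand charges: 1×fluoro (-1 each), 1×hydroxo (-1 each), 2×2,2'-bipyridine (neutral); total -2. So Fe + (-2) = 0, giving Fe = +2.
Ligands are named alphabetically: bipyridine before fluoro before hydroxo.

bis(2,2'-bipyridine)fluorohydroxoiron(II)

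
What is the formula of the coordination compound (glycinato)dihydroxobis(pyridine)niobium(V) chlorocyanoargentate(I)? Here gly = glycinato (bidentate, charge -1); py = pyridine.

[Nb(gly)(OH)2(py)2][AgCl(CN)]2

Cation [Nb…]: ligand charges -3, Nb(V) ⇒ ion charge 2+.
Anion [Ag…]: ligand charges -2, Ag(I) ⇒ ion charge 1−.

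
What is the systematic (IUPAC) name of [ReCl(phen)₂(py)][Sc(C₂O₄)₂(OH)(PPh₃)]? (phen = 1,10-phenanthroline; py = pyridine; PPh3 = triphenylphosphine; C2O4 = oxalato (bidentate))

chlorobis(1,10-phenanthroline)(pyridine)rhenium(III) hydroxodioxalato(triphenylphosphine)scandate(III)

Both ions are complex: the cation is named first with the plain metal name, the anion second with the -ate form; each ion's ligands are alphabetised independently.
Scandium is always +3 in its complexes; the anion's ligand charges sum to -5, so the complex anion is 2−.
A 1:1 salt means the cation carries the equal and opposite charge, 2+.
Cation: ligand charges sum to -1; for the ion to be 2+, Re = +3.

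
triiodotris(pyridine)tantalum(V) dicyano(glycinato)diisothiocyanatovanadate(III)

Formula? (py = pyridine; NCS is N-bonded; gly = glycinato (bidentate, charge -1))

[TaI3(py)3][V(CN)2(gly)(NCS)2]

Cation [Ta…]: ligand charges -3, Ta(V) ⇒ ion charge 2+.
Anion [V…]: ligand charges -5, V(III) ⇒ ion charge 2−.
One 2+ cation balances one 2− anion.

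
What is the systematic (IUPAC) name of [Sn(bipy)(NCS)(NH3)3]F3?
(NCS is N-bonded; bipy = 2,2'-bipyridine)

triammine(2,2'-bipyridine)isothiocyanatotin(IV) fluoride

The 3 fluoride counter-ions carry a total charge of -3, so each complex ion is 3+.
Ligand charges: 3×ammine (neutral), 1×isothiocyanato (-1 each), 1×2,2'-bipyridine (neutral); total -1. So Sn + (-1) = 3+, giving Sn = +4.
Ligands are named alphabetically: ammine before bipyridine before isothiocyanato.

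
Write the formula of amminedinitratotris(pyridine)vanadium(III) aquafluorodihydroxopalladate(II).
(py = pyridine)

[V(NH3)(NO3)2(py)3][PdF(H2O)(OH)2]

Cation [V…]: ligand charges -2, V(III) ⇒ ion charge 1+.
Anion [Pd…]: ligand charges -3, Pd(II) ⇒ ion charge 1−.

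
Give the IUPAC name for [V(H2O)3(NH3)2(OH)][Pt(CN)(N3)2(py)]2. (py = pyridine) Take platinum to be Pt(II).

diamminetriaquahydroxovanadium(III) diazidocyano(pyridine)platinate(II)

Pt is given as +2; the anion's ligand charges sum to -3, so the complex anion is 1−.
With 2 anions per cation, the cation must be 2×1 = 2+.
Cation: ligand charges sum to -1; for the ion to be 2+, V = +3.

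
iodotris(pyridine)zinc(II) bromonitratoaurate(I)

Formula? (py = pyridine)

[ZnI(py)3][AuBr(NO3)]

Cation [Zn…]: ligand charges -1, Zn(II) ⇒ ion charge 1+.
Anion [Au…]: ligand charges -2, Au(I) ⇒ ion charge 1−.
One 1+ cation balances one 1− anion.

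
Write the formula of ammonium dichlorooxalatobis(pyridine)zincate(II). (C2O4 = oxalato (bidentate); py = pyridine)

Ligands: 2 chloro (Cl, -1), 1 oxalato (C2O4, -2), 2 pyridine (py, neutral). Ligand charge sum = -4.
Charge balance with ammonium (+1) requires 1 complex ion per 2 ammonium.

(NH4)2[Zn(C2O4)Cl2(py)2]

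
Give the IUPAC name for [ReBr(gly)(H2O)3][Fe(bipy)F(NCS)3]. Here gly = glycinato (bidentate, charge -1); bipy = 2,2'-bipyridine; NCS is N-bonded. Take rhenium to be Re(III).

Both ions are complex: the cation is named first with the plain metal name, the anion second with the -ate form; each ion's ligands are alphabetised independently.
Re is given as +3; the cation's ligand charges sum to -2, so the complex cation is 1+.
A 1:1 salt means the anion carries the equal and opposite charge, 1−.
Anion: ligand charges sum to -4; for the ion to be 1−, Fe = +3.

triaquabromo(glycinato)rhenium(III) (2,2'-bipyridine)fluorotriisothiocyanatoferrate(III)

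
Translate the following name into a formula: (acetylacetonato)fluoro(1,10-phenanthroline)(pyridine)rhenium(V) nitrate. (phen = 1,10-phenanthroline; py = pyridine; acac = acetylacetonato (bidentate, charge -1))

[Re(acac)F(phen)(py)](NO3)3

Ligands: 1 1,10-phenanthroline (phen, neutral), 1 fluoro (F, -1), 1 pyridine (py, neutral), 1 acetylacetonato (acac, -1). Ligand charge sum = -2.
Charge balance with nitrate (-1) requires 1 complex ion per 3 nitrate.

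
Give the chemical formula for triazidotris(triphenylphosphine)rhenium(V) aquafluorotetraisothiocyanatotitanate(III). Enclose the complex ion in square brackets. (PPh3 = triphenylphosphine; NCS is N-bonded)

Cation [Re…]: ligand charges -3, Re(V) ⇒ ion charge 2+.
Anion [Ti…]: ligand charges -5, Ti(III) ⇒ ion charge 2−.
One 2+ cation balances one 2− anion.

[Re(N3)3(PPh3)3][TiF(H2O)(NCS)4]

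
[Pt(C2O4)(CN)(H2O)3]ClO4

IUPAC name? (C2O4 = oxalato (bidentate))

triaquacyanooxalatoplatinum(IV) perchlorate

The 1 perchlorate counter-ion carries a total charge of -1, so each complex ion is 1+.
Ligand charges: 1×cyano (-1 each), 1×oxalato (-2 each), 3×aqua (neutral); total -3. So Pt + (-3) = 1+, giving Pt = +4.
Ligands are named alphabetically: aqua before cyano before oxalato.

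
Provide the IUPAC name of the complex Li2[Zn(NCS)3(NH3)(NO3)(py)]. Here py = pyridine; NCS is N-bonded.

lithium amminetriisothiocyanatonitrato(pyridine)zincate(II)

The 2 lithium counter-ions carry a total charge of +2, so each complex ion is 2−.
Ligand charges: 1×nitrato (-1 each), 1×pyridine (neutral), 1×ammine (neutral), 3×isothiocyanato (-1 each); total -4. So Zn + (-4) = 2−, giving Zn = +2.
The complex ion is anionic, so zinc takes the -ate form zincate(II).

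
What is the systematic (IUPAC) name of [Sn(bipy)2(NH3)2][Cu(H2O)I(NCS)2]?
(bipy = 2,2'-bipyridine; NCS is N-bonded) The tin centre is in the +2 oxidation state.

diamminebis(2,2'-bipyridine)tin(II) aquaiododiisothiocyanatocuprate(I)

Both ions are complex: the cation is named first with the plain metal name, the anion second with the -ate form; each ion's ligands are alphabetised independently.
Sn is given as +2; the cation's ligand charges sum to 0, so the complex cation is 2+.
A 1:1 salt means the anion carries the equal and opposite charge, 2−.
Anion: ligand charges sum to -3; for the ion to be 2−, Cu = +1.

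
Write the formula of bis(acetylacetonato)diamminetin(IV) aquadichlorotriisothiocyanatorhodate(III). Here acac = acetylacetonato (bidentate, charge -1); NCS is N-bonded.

[Sn(acac)2(NH3)2][RhCl2(H2O)(NCS)3]

Cation [Sn…]: ligand charges -2, Sn(IV) ⇒ ion charge 2+.
Anion [Rh…]: ligand charges -5, Rh(III) ⇒ ion charge 2−.
One 2+ cation balances one 2− anion.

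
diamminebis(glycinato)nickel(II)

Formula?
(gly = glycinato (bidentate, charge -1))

Ligands: 2 glycinato (gly, -1), 2 ammine (NH3, neutral). Ligand charge sum = -2.
With Ni in oxidation state +2, the complex ion is [Ni...].

[Ni(gly)2(NH3)2]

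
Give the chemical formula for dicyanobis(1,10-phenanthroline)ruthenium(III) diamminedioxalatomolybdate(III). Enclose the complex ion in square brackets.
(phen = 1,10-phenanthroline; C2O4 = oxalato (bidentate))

[Ru(CN)2(phen)2][Mo(C2O4)2(NH3)2]

Cation [Ru…]: ligand charges -2, Ru(III) ⇒ ion charge 1+.
Anion [Mo…]: ligand charges -4, Mo(III) ⇒ ion charge 1−.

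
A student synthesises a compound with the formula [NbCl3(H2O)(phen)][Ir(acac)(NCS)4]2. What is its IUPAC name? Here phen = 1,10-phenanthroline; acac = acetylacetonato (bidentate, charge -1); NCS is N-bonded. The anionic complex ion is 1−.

Both ions are complex: the cation is named first with the plain metal name, the anion second with the -ate form; each ion's ligands are alphabetised independently.
The complex anion is given as 1−; its ligand charges sum to -5, so Ir = +4.
With 2 anions per cation, the cation must be 2×1 = 2+.
Cation: ligand charges sum to -3; for the ion to be 2+, Nb = +5.

aquatrichloro(1,10-phenanthroline)niobium(V) (acetylacetonato)tetraisothiocyanatoiridate(IV)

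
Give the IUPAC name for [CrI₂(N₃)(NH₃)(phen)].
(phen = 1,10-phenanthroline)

There is no counter-ion, so the complex is neutral overall.
Ligand charges: 1×ammine (neutral), 1×azido (-1 each), 1×1,10-phenanthroline (neutral), 2×iodo (-1 each); total -3. So Cr + (-3) = 0, giving Cr = +3.
Ligands are named alphabetically: ammine before azido before iodo before phenanthroline.

ammineazidodiiodo(1,10-phenanthroline)chromium(III)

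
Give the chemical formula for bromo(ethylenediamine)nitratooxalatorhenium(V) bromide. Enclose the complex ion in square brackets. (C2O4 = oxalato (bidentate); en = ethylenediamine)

Ligands: 1 oxalato (C2O4, -2), 1 ethylenediamine (en, neutral), 1 nitrato (NO3, -1), 1 bromo (Br, -1). Ligand charge sum = -4.
Charge balance with bromide (-1) requires 1 complex ion per 1 bromide.

[ReBr(C2O4)(en)(NO3)]Br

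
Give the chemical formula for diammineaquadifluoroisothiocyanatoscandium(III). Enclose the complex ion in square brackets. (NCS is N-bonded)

Ligands: 2 fluoro (F, -1), 1 isothiocyanato (NCS, -1), 2 ammine (NH3, neutral), 1 aqua (H2O, neutral). Ligand charge sum = -3.
With Sc in oxidation state +3, the complex ion is [Sc...].

[ScF2(H2O)(NCS)(NH3)2]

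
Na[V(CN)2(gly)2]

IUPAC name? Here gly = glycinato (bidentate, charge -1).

sodium dicyanobis(glycinato)vanadate(III)

The 1 sodium counter-ion carries a total charge of +1, so each complex ion is 1−.
Ligand charges: 2×glycinato (-1 each), 2×cyano (-1 each); total -4. So V + (-4) = 1−, giving V = +3.
The complex ion is anionic, so vanadium takes the -ate form vanadate(III).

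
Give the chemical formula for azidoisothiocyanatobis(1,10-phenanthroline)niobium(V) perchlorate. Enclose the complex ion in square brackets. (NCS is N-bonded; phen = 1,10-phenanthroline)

Ligands: 1 azido (N3, -1), 1 isothiocyanato (NCS, -1), 2 1,10-phenanthroline (phen, neutral). Ligand charge sum = -2.
With Nb in oxidation state +5, the complex ion is [Nb...]^3+.
Charge balance with perchlorate (-1) requires 1 complex ion per 3 perchlorate.

[Nb(N3)(NCS)(phen)2](ClO4)3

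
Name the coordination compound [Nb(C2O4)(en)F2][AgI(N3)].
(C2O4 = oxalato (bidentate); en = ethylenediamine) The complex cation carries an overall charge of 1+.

(ethylenediamine)difluorooxalatoniobium(V) azidoiodoargentate(I)

The complex cation is given as 1+; its ligand charges sum to -4, so Nb = +5.
A 1:1 salt means the anion carries the equal and opposite charge, 1−.
Anion: ligand charges sum to -2; for the ion to be 1−, Ag = +1.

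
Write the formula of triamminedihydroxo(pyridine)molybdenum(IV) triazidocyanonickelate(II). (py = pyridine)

[Mo(NH3)3(OH)2(py)][Ni(CN)(N3)3]

Cation [Mo…]: ligand charges -2, Mo(IV) ⇒ ion charge 2+.
Anion [Ni…]: ligand charges -4, Ni(II) ⇒ ion charge 2−.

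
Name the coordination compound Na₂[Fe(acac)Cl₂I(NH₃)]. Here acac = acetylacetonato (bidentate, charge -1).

The 2 sodium counter-ions carry a total charge of +2, so each complex ion is 2−.
Ligand charges: 1×ammine (neutral), 1×iodo (-1 each), 1×acetylacetonato (-1 each), 2×chloro (-1 each); total -4. So Fe + (-4) = 2−, giving Fe = +2.
The complex ion is anionic, so iron takes the -ate form ferrate(II).

sodium (acetylacetonato)amminedichloroiodoferrate(II)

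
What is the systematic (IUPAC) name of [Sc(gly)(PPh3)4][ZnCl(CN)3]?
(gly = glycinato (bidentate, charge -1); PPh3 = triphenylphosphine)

Zinc is always +2 in its complexes; the anion's ligand charges sum to -4, so the complex anion is 2−.
A 1:1 salt means the cation carries the equal and opposite charge, 2+.
Cation: ligand charges sum to -1; for the ion to be 2+, Sc = +3.

(glycinato)tetrakis(triphenylphosphine)scandium(III) chlorotricyanozincate(II)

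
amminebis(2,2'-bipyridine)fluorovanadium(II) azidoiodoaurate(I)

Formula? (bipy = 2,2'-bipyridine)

[V(bipy)2F(NH3)][AuI(N3)]

Cation [V…]: ligand charges -1, V(II) ⇒ ion charge 1+.
Anion [Au…]: ligand charges -2, Au(I) ⇒ ion charge 1−.
One 1+ cation balances one 1− anion.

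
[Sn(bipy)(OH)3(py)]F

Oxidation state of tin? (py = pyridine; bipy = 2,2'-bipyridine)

1 fluoride outside the brackets (-1 each) → the complex ion is 1+.
Ligand charges: 3×OH = -3; 1×py neutral; 1×bipy neutral; sum -3.
Sn + (-3) = 1+ ⇒ Sn is +4.

+4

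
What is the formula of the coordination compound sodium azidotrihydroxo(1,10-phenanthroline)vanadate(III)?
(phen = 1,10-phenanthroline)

Na[V(N3)(OH)3(phen)]

Ligands: 1 1,10-phenanthroline (phen, neutral), 3 hydroxo (OH, -1), 1 azido (N3, -1). Ligand charge sum = -4.
With V in oxidation state +3, the complex ion is [V...]^1−.
Charge balance with sodium (+1) requires 1 complex ion per 1 sodium.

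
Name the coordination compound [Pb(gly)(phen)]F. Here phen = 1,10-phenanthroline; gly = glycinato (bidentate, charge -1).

The 1 fluoride counter-ion carries a total charge of -1, so each complex ion is 1+.
Ligand charges: 1×1,10-phenanthroline (neutral), 1×glycinato (-1 each); total -1. So Pb + (-1) = 1+, giving Pb = +2.
Ligands are named alphabetically: glycinato before phenanthroline.

(glycinato)(1,10-phenanthroline)lead(II) fluoride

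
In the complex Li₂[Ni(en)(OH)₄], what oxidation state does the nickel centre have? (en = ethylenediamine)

+2

2 lithium outside the brackets (+1 each) → the complex ion is 2−.
Ligand charges: 4×OH = -4; 1×en neutral; sum -4.
Ni + (-4) = 2− ⇒ Ni is +2.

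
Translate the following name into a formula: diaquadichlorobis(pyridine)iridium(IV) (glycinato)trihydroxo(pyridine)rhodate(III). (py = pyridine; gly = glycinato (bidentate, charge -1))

[IrCl2(H2O)2(py)2][Rh(gly)(OH)3(py)]2

Cation [Ir…]: ligand charges -2, Ir(IV) ⇒ ion charge 2+.
Anion [Rh…]: ligand charges -4, Rh(III) ⇒ ion charge 1−.
One 2+ cation requires 2 of the 1− anion.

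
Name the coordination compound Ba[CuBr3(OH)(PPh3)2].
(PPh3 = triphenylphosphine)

The 1 barium counter-ion carries a total charge of +2, so each complex ion is 2−.
Ligand charges: 1×hydroxo (-1 each), 2×triphenylphosphine (neutral), 3×bromo (-1 each); total -4. So Cu + (-4) = 2−, giving Cu = +2.
Ligands are named alphabetically: bromo before hydroxo before triphenylphosphine.
The complex ion is anionic, so copper takes the -ate form cuprate(II).

barium tribromohydroxobis(triphenylphosphine)cuprate(II)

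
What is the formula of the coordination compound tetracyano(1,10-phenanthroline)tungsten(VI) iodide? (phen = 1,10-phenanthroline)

[W(CN)4(phen)]I2

Ligands: 1 1,10-phenanthroline (phen, neutral), 4 cyano (CN, -1). Ligand charge sum = -4.
Charge balance with iodide (-1) requires 1 complex ion per 2 iodide.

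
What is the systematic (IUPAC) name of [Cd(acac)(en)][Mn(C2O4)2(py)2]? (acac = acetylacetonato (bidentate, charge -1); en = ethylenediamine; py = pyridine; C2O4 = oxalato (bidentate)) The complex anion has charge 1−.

(acetylacetonato)(ethylenediamine)cadmium(II) dioxalatobis(pyridine)manganate(III)

Both ions are complex: the cation is named first with the plain metal name, the anion second with the -ate form; each ion's ligands are alphabetised independently.
The complex anion is given as 1−; its ligand charges sum to -4, so Mn = +3.
A 1:1 salt means the cation carries the equal and opposite charge, 1+.
Cation: ligand charges sum to -1; for the ion to be 1+, Cd = +2.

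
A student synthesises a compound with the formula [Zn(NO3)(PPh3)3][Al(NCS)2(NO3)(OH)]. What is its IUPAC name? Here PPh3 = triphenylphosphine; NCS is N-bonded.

nitratotris(triphenylphosphine)zinc(II) hydroxodiisothiocyanatonitratoaluminate(III)

Both ions are complex: the cation is named first with the plain metal name, the anion second with the -ate form; each ion's ligands are alphabetised independently.
Aluminium is always +3 in its complexes; the anion's ligand charges sum to -4, so the complex anion is 1−.
A 1:1 salt means the cation carries the equal and opposite charge, 1+.
Cation: ligand charges sum to -1; for the ion to be 1+, Zn = +2.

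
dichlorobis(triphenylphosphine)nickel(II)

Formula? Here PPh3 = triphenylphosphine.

[NiCl2(PPh3)2]

Ligands: 2 chloro (Cl, -1), 2 triphenylphosphine (PPh3, neutral). Ligand charge sum = -2.
With Ni in oxidation state +2, the complex ion is [Ni...].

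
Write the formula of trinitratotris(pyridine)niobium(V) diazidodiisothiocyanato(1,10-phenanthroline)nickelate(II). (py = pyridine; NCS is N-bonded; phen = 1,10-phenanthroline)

Cation [Nb…]: ligand charges -3, Nb(V) ⇒ ion charge 2+.
Anion [Ni…]: ligand charges -4, Ni(II) ⇒ ion charge 2−.
One 2+ cation balances one 2− anion.

[Nb(NO3)3(py)3][Ni(N3)2(NCS)2(phen)]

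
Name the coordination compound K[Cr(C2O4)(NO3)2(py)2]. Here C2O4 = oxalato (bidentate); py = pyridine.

The 1 potassium counter-ion carries a total charge of +1, so each complex ion is 1−.
Ligand charges: 2×nitrato (-1 each), 1×oxalato (-2 each), 2×pyridine (neutral); total -4. So Cr + (-4) = 1−, giving Cr = +3.
Ligands are named alphabetically: nitrato before oxalato before pyridine.
The complex ion is anionic, so chromium takes the -ate form chromate(III).

potassium dinitratooxalatobis(pyridine)chromate(III)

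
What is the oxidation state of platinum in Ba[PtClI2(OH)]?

1 barium outside the brackets (+2 each) → the complex ion is 2−.
Ligand charges: 2×I = -2; 1×OH = -1; 1×Cl = -1; sum -4.
Pt + (-4) = 2− ⇒ Pt is +2.

+2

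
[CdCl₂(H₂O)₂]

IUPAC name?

diaquadichlorocadmium(II)

There is no counter-ion, so the complex is neutral overall.
Ligand charges: 2×chloro (-1 each), 2×aqua (neutral); total -2. So Cd + (-2) = 0, giving Cd = +2.
Ligands are named alphabetically: aqua before chloro.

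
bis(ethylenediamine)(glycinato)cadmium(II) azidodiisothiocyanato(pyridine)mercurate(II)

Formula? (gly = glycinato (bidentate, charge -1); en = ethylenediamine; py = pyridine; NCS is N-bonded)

Cation [Cd…]: ligand charges -1, Cd(II) ⇒ ion charge 1+.
Anion [Hg…]: ligand charges -3, Hg(II) ⇒ ion charge 1−.
One 1+ cation balances one 1− anion.

[Cd(en)2(gly)][Hg(N3)(NCS)2(py)]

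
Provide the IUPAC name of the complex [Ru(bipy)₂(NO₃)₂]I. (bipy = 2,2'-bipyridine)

The 1 iodide counter-ion carries a total charge of -1, so each complex ion is 1+.
Ligand charges: 2×2,2'-bipyridine (neutral), 2×nitrato (-1 each); total -2. So Ru + (-2) = 1+, giving Ru = +3.
Ligands are named alphabetically: bipyridine before nitrato.

bis(2,2'-bipyridine)dinitratoruthenium(III) iodide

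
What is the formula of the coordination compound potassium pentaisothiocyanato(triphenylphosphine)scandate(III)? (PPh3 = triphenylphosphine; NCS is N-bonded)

K2[Sc(NCS)5(PPh3)]

Ligands: 1 triphenylphosphine (PPh3, neutral), 5 isothiocyanato (NCS, -1). Ligand charge sum = -5.
With Sc in oxidation state +3, the complex ion is [Sc...]^2−.
Charge balance with potassium (+1) requires 1 complex ion per 2 potassium.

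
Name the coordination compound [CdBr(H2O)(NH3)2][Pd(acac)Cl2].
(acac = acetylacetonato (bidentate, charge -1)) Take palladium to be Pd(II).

Pd is given as +2; the anion's ligand charges sum to -3, so the complex anion is 1−.
A 1:1 salt means the cation carries the equal and opposite charge, 1+.
Cation: ligand charges sum to -1; for the ion to be 1+, Cd = +2.

diammineaquabromocadmium(II) (acetylacetonato)dichloropalladate(II)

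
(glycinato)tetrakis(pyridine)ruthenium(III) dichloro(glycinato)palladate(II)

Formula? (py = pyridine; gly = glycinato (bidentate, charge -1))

Cation [Ru…]: ligand charges -1, Ru(III) ⇒ ion charge 2+.
Anion [Pd…]: ligand charges -3, Pd(II) ⇒ ion charge 1−.
One 2+ cation requires 2 of the 1− anion.

[Ru(gly)(py)4][PdCl2(gly)]2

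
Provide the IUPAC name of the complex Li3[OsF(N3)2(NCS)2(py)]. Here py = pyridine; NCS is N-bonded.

The 3 lithium counter-ions carry a total charge of +3, so each complex ion is 3−.
Ligand charges: 2×azido (-1 each), 1×pyridine (neutral), 1×fluoro (-1 each), 2×isothiocyanato (-1 each); total -5. So Os + (-5) = 3−, giving Os = +2.
Ligands are named alphabetically: azido before fluoro before isothiocyanato before pyridine.
The complex ion is anionic, so osmium takes the -ate form osmate(II).

lithium diazidofluorodiisothiocyanato(pyridine)osmate(II)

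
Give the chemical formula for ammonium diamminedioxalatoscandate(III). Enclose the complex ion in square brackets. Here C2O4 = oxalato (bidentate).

NH4[Sc(C2O4)2(NH3)2]

Ligands: 2 oxalato (C2O4, -2), 2 ammine (NH3, neutral). Ligand charge sum = -4.
With Sc in oxidation state +3, the complex ion is [Sc...]^1−.
Charge balance with ammonium (+1) requires 1 complex ion per 1 ammonium.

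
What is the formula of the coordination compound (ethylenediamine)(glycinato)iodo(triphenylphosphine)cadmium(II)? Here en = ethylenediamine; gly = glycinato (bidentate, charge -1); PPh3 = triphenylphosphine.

[Cd(en)(gly)I(PPh3)]

Ligands: 1 ethylenediamine (en, neutral), 1 glycinato (gly, -1), 1 triphenylphosphine (PPh3, neutral), 1 iodo (I, -1). Ligand charge sum = -2.
With Cd in oxidation state +2, the complex ion is [Cd...].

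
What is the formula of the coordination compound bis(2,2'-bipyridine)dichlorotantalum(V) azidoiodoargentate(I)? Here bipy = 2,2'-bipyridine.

[Ta(bipy)2Cl2][AgI(N3)]3

Cation [Ta…]: ligand charges -2, Ta(V) ⇒ ion charge 3+.
Anion [Ag…]: ligand charges -2, Ag(I) ⇒ ion charge 1−.
One 3+ cation requires 3 of the 1− anion.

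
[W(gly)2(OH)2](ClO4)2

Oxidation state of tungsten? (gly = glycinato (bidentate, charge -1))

2 perchlorate outside the brackets (-1 each) → the complex ion is 2+.
Ligand charges: 2×OH = -2; 2×gly = -2; sum -4.
W + (-4) = 2+ ⇒ W is +6.

+6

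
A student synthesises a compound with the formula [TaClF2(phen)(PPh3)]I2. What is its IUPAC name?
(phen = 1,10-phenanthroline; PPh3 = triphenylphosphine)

The 2 iodide counter-ions carry a total charge of -2, so each complex ion is 2+.
Ligand charges: 2×fluoro (-1 each), 1×1,10-phenanthroline (neutral), 1×chloro (-1 each), 1×triphenylphosphine (neutral); total -3. So Ta + (-3) = 2+, giving Ta = +5.
Ligands are named alphabetically: chloro before fluoro before phenanthroline before triphenylphosphine.

chlorodifluoro(1,10-phenanthroline)(triphenylphosphine)tantalum(V) iodide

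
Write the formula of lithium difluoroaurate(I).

Li[AuF2]

Ligands: 2 fluoro (F, -1). Ligand charge sum = -2.
Charge balance with lithium (+1) requires 1 complex ion per 1 lithium.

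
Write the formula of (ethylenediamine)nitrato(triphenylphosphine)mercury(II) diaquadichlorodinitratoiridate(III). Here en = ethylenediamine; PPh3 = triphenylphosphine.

[Hg(en)(NO3)(PPh3)][IrCl2(H2O)2(NO3)2]

Cation [Hg…]: ligand charges -1, Hg(II) ⇒ ion charge 1+.
Anion [Ir…]: ligand charges -4, Ir(III) ⇒ ion charge 1−.
One 1+ cation balances one 1− anion.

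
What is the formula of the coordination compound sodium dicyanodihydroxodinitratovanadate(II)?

Na4[V(CN)2(NO3)2(OH)2]

Ligands: 2 hydroxo (OH, -1), 2 nitrato (NO3, -1), 2 cyano (CN, -1). Ligand charge sum = -6.
With V in oxidation state +2, the complex ion is [V...]^4−.
Charge balance with sodium (+1) requires 1 complex ion per 4 sodium.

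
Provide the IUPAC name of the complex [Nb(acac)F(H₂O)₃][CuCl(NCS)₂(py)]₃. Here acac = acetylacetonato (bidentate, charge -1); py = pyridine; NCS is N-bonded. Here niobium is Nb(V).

(acetylacetonato)triaquafluoroniobium(V) chlorodiisothiocyanato(pyridine)cuprate(II)

Both ions are complex: the cation is named first with the plain metal name, the anion second with the -ate form; each ion's ligands are alphabetised independently.
Nb is given as +5; the cation's ligand charges sum to -2, so the complex cation is 3+.
With 3 anions per cation, each anion must be 3/3 = 1−.
Anion: ligand charges sum to -3; for the ion to be 1−, Cu = +2.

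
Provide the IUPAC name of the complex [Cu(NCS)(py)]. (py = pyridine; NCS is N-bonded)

isothiocyanato(pyridine)copper(I)

There is no counter-ion, so the complex is neutral overall.
Ligand charges: 1×pyridine (neutral), 1×isothiocyanato (-1 each); total -1. So Cu + (-1) = 0, giving Cu = +1.
Ligands are named alphabetically: isothiocyanato before pyridine.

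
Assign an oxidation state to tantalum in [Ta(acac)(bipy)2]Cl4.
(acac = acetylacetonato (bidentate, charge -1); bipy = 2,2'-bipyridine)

+5

4 chloride outside the brackets (-1 each) → the complex ion is 4+.
Ligand charges: 1×acac = -1; 2×bipy neutral; sum -1.
Ta + (-1) = 4+ ⇒ Ta is +5.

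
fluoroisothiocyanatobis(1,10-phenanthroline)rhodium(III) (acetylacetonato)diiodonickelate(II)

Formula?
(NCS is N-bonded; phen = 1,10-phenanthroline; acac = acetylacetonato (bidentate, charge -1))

[RhF(NCS)(phen)2][Ni(acac)I2]

Cation [Rh…]: ligand charges -2, Rh(III) ⇒ ion charge 1+.
Anion [Ni…]: ligand charges -3, Ni(II) ⇒ ion charge 1−.
One 1+ cation balances one 1− anion.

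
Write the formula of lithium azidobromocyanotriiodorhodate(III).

Ligands: 1 bromo (Br, -1), 1 cyano (CN, -1), 3 iodo (I, -1), 1 azido (N3, -1). Ligand charge sum = -6.
With Rh in oxidation state +3, the complex ion is [Rh...]^3−.
Charge balance with lithium (+1) requires 1 complex ion per 3 lithium.

Li3[RhBr(CN)I3(N3)]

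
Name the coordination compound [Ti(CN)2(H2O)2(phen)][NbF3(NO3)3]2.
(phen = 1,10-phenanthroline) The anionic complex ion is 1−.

diaquadicyano(1,10-phenanthroline)titanium(IV) trifluorotrinitratoniobate(V)

Both ions are complex: the cation is named first with the plain metal name, the anion second with the -ate form; each ion's ligands are alphabetised independently.
The complex anion is given as 1−; its ligand charges sum to -6, so Nb = +5.
With 2 anions per cation, the cation must be 2×1 = 2+.
Cation: ligand charges sum to -2; for the ion to be 2+, Ti = +4.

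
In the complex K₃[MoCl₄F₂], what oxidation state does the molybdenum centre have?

3 potassium outside the brackets (+1 each) → the complex ion is 3−.
Ligand charges: 2×F = -2; 4×Cl = -4; sum -6.
Mo + (-6) = 3− ⇒ Mo is +3.

+3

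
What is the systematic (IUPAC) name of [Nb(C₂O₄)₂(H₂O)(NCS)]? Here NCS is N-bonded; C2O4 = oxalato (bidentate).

There is no counter-ion, so the complex is neutral overall.
Ligand charges: 1×isothiocyanato (-1 each), 1×aqua (neutral), 2×oxalato (-2 each); total -5. So Nb + (-5) = 0, giving Nb = +5.
Ligands are named alphabetically: aqua before isothiocyanato before oxalato.

aquaisothiocyanatodioxalatoniobium(V)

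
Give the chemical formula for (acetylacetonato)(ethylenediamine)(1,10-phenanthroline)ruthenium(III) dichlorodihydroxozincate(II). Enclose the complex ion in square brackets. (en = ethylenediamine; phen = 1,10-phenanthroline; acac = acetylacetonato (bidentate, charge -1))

[Ru(acac)(en)(phen)][ZnCl2(OH)2]

Cation [Ru…]: ligand charges -1, Ru(III) ⇒ ion charge 2+.
Anion [Zn…]: ligand charges -4, Zn(II) ⇒ ion charge 2−.
One 2+ cation balances one 2− anion.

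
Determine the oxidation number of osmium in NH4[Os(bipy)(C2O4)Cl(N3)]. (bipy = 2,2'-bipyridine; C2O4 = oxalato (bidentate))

+3

1 ammonium outside the brackets (+1 each) → the complex ion is 1−.
Ligand charges: 1×bipy neutral; 1×Cl = -1; 1×N3 = -1; 1×C2O4 = -2; sum -4.
Os + (-4) = 1− ⇒ Os is +3.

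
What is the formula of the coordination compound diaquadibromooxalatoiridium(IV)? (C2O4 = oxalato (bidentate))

Ligands: 2 aqua (H2O, neutral), 2 bromo (Br, -1), 1 oxalato (C2O4, -2). Ligand charge sum = -4.
With Ir in oxidation state +4, the complex ion is [Ir...].

[IrBr2(C2O4)(H2O)2]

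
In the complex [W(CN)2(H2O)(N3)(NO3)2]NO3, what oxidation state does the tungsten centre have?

1 nitrate outside the brackets (-1 each) → the complex ion is 1+.
Ligand charges: 1×H2O neutral; 1×N3 = -1; 2×NO3 = -2; 2×CN = -2; sum -5.
W + (-5) = 1+ ⇒ W is +6.

+6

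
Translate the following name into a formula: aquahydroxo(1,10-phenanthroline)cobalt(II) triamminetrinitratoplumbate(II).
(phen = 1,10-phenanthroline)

[Co(H2O)(OH)(phen)][Pb(NH3)3(NO3)3]

Cation [Co…]: ligand charges -1, Co(II) ⇒ ion charge 1+.
Anion [Pb…]: ligand charges -3, Pb(II) ⇒ ion charge 1−.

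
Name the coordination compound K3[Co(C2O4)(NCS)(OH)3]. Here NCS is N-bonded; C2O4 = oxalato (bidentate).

The 3 potassium counter-ions carry a total charge of +3, so each complex ion is 3−.
Ligand charges: 1×isothiocyanato (-1 each), 1×oxalato (-2 each), 3×hydroxo (-1 each); total -6. So Co + (-6) = 3−, giving Co = +3.
Ligands are named alphabetically: hydroxo before isothiocyanato before oxalato.
The complex ion is anionic, so cobalt takes the -ate form cobaltate(III).

potassium trihydroxoisothiocyanatooxalatocobaltate(III)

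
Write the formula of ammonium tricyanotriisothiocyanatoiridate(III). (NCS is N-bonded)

(NH4)3[Ir(CN)3(NCS)3]

Ligands: 3 cyano (CN, -1), 3 isothiocyanato (NCS, -1). Ligand charge sum = -6.
With Ir in oxidation state +3, the complex ion is [Ir...]^3−.
Charge balance with ammonium (+1) requires 1 complex ion per 3 ammonium.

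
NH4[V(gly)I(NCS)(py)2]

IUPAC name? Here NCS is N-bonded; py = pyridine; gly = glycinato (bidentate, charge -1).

ammonium (glycinato)iodoisothiocyanatobis(pyridine)vanadate(II)

The 1 ammonium counter-ion carries a total charge of +1, so each complex ion is 1−.
Ligand charges: 1×isothiocyanato (-1 each), 2×pyridine (neutral), 1×glycinato (-1 each), 1×iodo (-1 each); total -3. So V + (-3) = 1−, giving V = +2.
Ligands are named alphabetically: glycinato before iodo before isothiocyanato before pyridine.
The complex ion is anionic, so vanadium takes the -ate form vanadate(II).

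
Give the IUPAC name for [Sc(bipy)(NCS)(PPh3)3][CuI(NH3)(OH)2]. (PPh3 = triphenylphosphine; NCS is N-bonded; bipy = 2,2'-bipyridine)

(2,2'-bipyridine)isothiocyanatotris(triphenylphosphine)scandium(III) amminedihydroxoiodocuprate(I)

Scandium is always +3 in its complexes; the cation's ligand charges sum to -1, so the complex cation is 2+.
A 1:1 salt means the anion carries the equal and opposite charge, 2−.
Anion: ligand charges sum to -3; for the ion to be 2−, Cu = +1.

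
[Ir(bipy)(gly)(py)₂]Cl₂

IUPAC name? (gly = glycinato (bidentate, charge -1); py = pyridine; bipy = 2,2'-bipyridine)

The 2 chloride counter-ions carry a total charge of -2, so each complex ion is 2+.
Ligand charges: 1×glycinato (-1 each), 2×pyridine (neutral), 1×2,2'-bipyridine (neutral); total -1. So Ir + (-1) = 2+, giving Ir = +3.
Ligands are named alphabetically: bipyridine before glycinato before pyridine.

(2,2'-bipyridine)(glycinato)bis(pyridine)iridium(III) chloride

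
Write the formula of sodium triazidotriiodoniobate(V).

Na[NbI3(N3)3]

Ligands: 3 azido (N3, -1), 3 iodo (I, -1). Ligand charge sum = -6.
With Nb in oxidation state +5, the complex ion is [Nb...]^1−.
Charge balance with sodium (+1) requires 1 complex ion per 1 sodium.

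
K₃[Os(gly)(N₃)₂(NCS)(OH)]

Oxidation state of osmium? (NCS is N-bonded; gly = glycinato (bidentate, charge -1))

+2

3 potassium outside the brackets (+1 each) → the complex ion is 3−.
Ligand charges: 1×OH = -1; 1×NCS = -1; 1×gly = -1; 2×N3 = -2; sum -5.
Os + (-5) = 3− ⇒ Os is +2.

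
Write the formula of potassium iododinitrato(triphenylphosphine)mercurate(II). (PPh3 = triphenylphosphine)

Ligands: 2 nitrato (NO3, -1), 1 triphenylphosphine (PPh3, neutral), 1 iodo (I, -1). Ligand charge sum = -3.
Charge balance with potassium (+1) requires 1 complex ion per 1 potassium.

K[HgI(NO3)2(PPh3)]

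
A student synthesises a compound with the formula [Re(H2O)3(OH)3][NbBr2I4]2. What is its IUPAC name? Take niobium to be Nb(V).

triaquatrihydroxorhenium(V) dibromotetraiodoniobate(V)

Both ions are complex: the cation is named first with the plain metal name, the anion second with the -ate form; each ion's ligands are alphabetised independently.
Nb is given as +5; the anion's ligand charges sum to -6, so the complex anion is 1−.
With 2 anions per cation, the cation must be 2×1 = 2+.
Cation: ligand charges sum to -3; for the ion to be 2+, Re = +5.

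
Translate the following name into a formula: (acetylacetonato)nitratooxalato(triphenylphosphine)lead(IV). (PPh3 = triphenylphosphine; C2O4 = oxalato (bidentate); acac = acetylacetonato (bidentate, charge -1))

Ligands: 1 triphenylphosphine (PPh3, neutral), 1 oxalato (C2O4, -2), 1 acetylacetonato (acac, -1), 1 nitrato (NO3, -1). Ligand charge sum = -4.
With Pb in oxidation state +4, the complex ion is [Pb...].

[Pb(acac)(C2O4)(NO3)(PPh3)]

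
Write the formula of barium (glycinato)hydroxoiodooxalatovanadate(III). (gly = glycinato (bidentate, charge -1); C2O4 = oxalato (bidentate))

Ligands: 1 iodo (I, -1), 1 glycinato (gly, -1), 1 oxalato (C2O4, -2), 1 hydroxo (OH, -1). Ligand charge sum = -5.
With V in oxidation state +3, the complex ion is [V...]^2−.
Charge balance with barium (+2) requires 1 complex ion per 1 barium.

Ba[V(C2O4)(gly)I(OH)]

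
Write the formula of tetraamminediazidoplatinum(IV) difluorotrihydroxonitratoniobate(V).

[Pt(N3)2(NH3)4][NbF2(NO3)(OH)3]2

Cation [Pt…]: ligand charges -2, Pt(IV) ⇒ ion charge 2+.
Anion [Nb…]: ligand charges -6, Nb(V) ⇒ ion charge 1−.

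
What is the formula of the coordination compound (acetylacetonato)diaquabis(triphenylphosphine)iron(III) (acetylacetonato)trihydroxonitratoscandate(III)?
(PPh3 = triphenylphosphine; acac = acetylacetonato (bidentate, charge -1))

[Fe(acac)(H2O)2(PPh3)2][Sc(acac)(NO3)(OH)3]

Cation [Fe…]: ligand charges -1, Fe(III) ⇒ ion charge 2+.
Anion [Sc…]: ligand charges -5, Sc(III) ⇒ ion charge 2−.
One 2+ cation balances one 2− anion.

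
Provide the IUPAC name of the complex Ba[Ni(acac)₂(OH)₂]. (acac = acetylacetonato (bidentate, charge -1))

The 1 barium counter-ion carries a total charge of +2, so each complex ion is 2−.
Ligand charges: 2×acetylacetonato (-1 each), 2×hydroxo (-1 each); total -4. So Ni + (-4) = 2−, giving Ni = +2.
Ligands are named alphabetically: acetylacetonato before hydroxo.
The complex ion is anionic, so nickel takes the -ate form nickelate(II).

barium bis(acetylacetonato)dihydroxonickelate(II)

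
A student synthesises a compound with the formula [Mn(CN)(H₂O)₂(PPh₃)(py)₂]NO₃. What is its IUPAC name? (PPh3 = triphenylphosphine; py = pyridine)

The 1 nitrate counter-ion carries a total charge of -1, so each complex ion is 1+.
Ligand charges: 1×triphenylphosphine (neutral), 2×aqua (neutral), 1×cyano (-1 each), 2×pyridine (neutral); total -1. So Mn + (-1) = 1+, giving Mn = +2.
Ligands are named alphabetically: aqua before cyano before pyridine before triphenylphosphine.

diaquacyanobis(pyridine)(triphenylphosphine)manganese(II) nitrate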